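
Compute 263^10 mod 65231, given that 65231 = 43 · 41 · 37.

7248

Mod 43: 263 ≡ 5; 5^10 ≡ 24 (mod 43).
Mod 41: 263 ≡ 17; 17^10 ≡ 32 (mod 41).
Mod 37: 263 ≡ 4; 4^10 ≡ 33 (mod 37).
Combine by CRT: x ≡ 24 (mod 43), x ≡ 32 (mod 41), x ≡ 33 (mod 37) ⇒ x ≡ 7248 (mod 65231).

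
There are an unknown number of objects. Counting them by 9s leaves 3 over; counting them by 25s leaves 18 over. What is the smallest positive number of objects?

From N ≡ 3 (mod 9) write N = 3 + 9t. Substituting into N ≡ 18 (mod 25) gives 9t ≡ 15 (mod 25), and since 9⁻¹ ≡ 14 (mod 25), t ≡ 10. Hence N ≡ 3 + 9·10 = 93 (mod 225).

93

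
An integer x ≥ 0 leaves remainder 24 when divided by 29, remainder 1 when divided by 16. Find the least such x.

401

From x ≡ 24 (mod 29) write x = 24 + 29t. Substituting into x ≡ 1 (mod 16) gives 29t ≡ 9 (mod 16), and since 13⁻¹ ≡ 5 (mod 16), t ≡ 13. Hence x ≡ 24 + 29·13 = 401 (mod 464).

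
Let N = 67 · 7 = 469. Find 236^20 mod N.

Mod 67: 236 ≡ 35; 35^20 ≡ 65 (mod 67).
Mod 7: 236 ≡ 5; by Fermat, exponent reduces to 20 mod 6 = 2; 5^2 ≡ 4 (mod 7).
Combine by CRT: x ≡ 65 (mod 67), x ≡ 4 (mod 7) ⇒ x ≡ 333 (mod 469).

333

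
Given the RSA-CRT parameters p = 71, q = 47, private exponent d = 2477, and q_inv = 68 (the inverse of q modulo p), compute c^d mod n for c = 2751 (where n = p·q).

d_p = d mod (p−1) = 2477 mod 70 = 27; d_q = d mod (q−1) = 39.
m₁ = c^(d_p) mod p: c ≡ 53 (mod 71), and 53^27 mod 71 = 68.
m₂ = c^(d_q) mod q: c ≡ 25 (mod 47), and 25^39 mod 47 = 7.
h = q_inv·(m₁ − m₂) mod p = 68·(68 − 7) mod 71 = 30.
m = m₂ + h·q = 7 + 30·47 = 1417.

1417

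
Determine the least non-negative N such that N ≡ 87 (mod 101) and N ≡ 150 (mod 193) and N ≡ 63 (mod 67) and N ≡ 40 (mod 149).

From N ≡ 87 (mod 101) write N = 87 + 101t. Substituting into N ≡ 150 (mod 193) gives 101t ≡ 63 (mod 193), and since 101⁻¹ ≡ 86 (mod 193), t ≡ 14. Hence N ≡ 87 + 101·14 = 1501 (mod 19493).
From N ≡ 1501 (mod 19493) write N = 1501 + 19493t. Substituting into N ≡ 63 (mod 67) gives 19493t ≡ 36 (mod 67), and since 63⁻¹ ≡ 50 (mod 67), t ≡ 58. Hence N ≡ 1501 + 19493·58 = 1132095 (mod 1306031).
From N ≡ 1132095 (mod 1306031) write N = 1132095 + 1306031t. Substituting into N ≡ 40 (mod 149) gives 1306031t ≡ 47 (mod 149), and since 46⁻¹ ≡ 81 (mod 149), t ≡ 82. Hence N ≡ 1132095 + 1306031·82 = 108226637 (mod 194598619).

108226637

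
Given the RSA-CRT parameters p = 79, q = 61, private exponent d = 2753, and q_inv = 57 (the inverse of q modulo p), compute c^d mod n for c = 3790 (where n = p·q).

d_p = d mod (p−1) = 2753 mod 78 = 23; d_q = d mod (q−1) = 53.
m₁ = c^(d_p) mod p: c ≡ 77 (mod 79), and 77^23 mod 79 = 7.
m₂ = c^(d_q) mod q: c ≡ 8 (mod 61), and 8^53 mod 61 = 37.
h = q_inv·(m₁ − m₂) mod p = 57·(7 − 37) mod 79 = 28.
m = m₂ + h·q = 37 + 28·61 = 1745.

1745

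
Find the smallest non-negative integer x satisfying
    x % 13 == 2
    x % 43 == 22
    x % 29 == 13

The moduli are pairwise coprime; N = 13·43·29 = 16211.
N/13 = 1247; 1247 ≡ 12 (mod 13); 12·12 ≡ 1, so inverse 12.
N/43 = 377; 377 ≡ 33 (mod 43); 33·30 ≡ 1, so inverse 30.
N/29 = 559; 559 ≡ 8 (mod 29); 8·11 ≡ 1, so inverse 11.
x ≡ 2·1247·12 + 22·377·30 + 13·559·11 = 358685.
358685 mod 16211 = 2043.

2043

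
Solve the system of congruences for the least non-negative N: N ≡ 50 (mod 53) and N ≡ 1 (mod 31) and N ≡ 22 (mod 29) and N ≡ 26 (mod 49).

Combine the congruences pairwise.
From N ≡ 50 (mod 53) write N = 50 + 53t. Substituting into N ≡ 1 (mod 31) gives 53t ≡ 13 (mod 31), and since 22⁻¹ ≡ 24 (mod 31), t ≡ 2. Hence N ≡ 50 + 53·2 = 156 (mod 1643).
From N ≡ 156 (mod 1643) write N = 156 + 1643t. Substituting into N ≡ 22 (mod 29) gives 1643t ≡ 11 (mod 29), and since 19⁻¹ ≡ 26 (mod 29), t ≡ 25. Hence N ≡ 156 + 1643·25 = 41231 (mod 47647).
From N ≡ 41231 (mod 47647) write N = 41231 + 47647t. Substituting into N ≡ 26 (mod 49) gives 47647t ≡ 4 (mod 49), and since 19⁻¹ ≡ 31 (mod 49), t ≡ 26. Hence N ≡ 41231 + 47647·26 = 1280053 (mod 2334703).

1280053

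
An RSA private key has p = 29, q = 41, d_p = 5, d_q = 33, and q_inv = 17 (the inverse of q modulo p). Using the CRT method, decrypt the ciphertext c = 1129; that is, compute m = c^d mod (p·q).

548

m₁ = c^(d_p) mod p: c ≡ 27 (mod 29), and 27^5 mod 29 = 26.
m₂ = c^(d_q) mod q: c ≡ 22 (mod 41), and 22^33 mod 41 = 15.
h = q_inv·(m₁ − m₂) mod p = 17·(26 − 15) mod 29 = 13.
m = m₂ + h·q = 15 + 13·41 = 548.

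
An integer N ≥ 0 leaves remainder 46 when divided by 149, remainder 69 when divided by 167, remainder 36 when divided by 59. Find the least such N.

722845

The moduli are pairwise coprime; M = 149·167·59 = 1468097.
M/149 = 9853; 9853 ≡ 19 (mod 149); 19·102 ≡ 1, so inverse 102.
M/167 = 8791; 8791 ≡ 107 (mod 167); 107·64 ≡ 1, so inverse 64.
M/59 = 24883; 24883 ≡ 44 (mod 59); 44·55 ≡ 1, so inverse 55.
N ≡ 46·9853·102 + 69·8791·64 + 36·24883·55 = 134319672.
134319672 mod 1468097 = 722845.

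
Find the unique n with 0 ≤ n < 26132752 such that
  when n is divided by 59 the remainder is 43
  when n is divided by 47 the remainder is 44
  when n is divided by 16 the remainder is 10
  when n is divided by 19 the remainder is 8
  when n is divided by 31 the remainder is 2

7074202

From n ≡ 43 (mod 59) write n = 43 + 59t. Substituting into n ≡ 44 (mod 47) gives 59t ≡ 1 (mod 47), and since 12⁻¹ ≡ 4 (mod 47), t ≡ 4. Hence n ≡ 43 + 59·4 = 279 (mod 2773).
From n ≡ 279 (mod 2773) write n = 279 + 2773t. Substituting into n ≡ 10 (mod 16) gives 2773t ≡ 3 (mod 16), and since 5⁻¹ ≡ 13 (mod 16), t ≡ 7. Hence n ≡ 279 + 2773·7 = 19690 (mod 44368).
From n ≡ 19690 (mod 44368) write n = 19690 + 44368t. Substituting into n ≡ 8 (mod 19) gives 44368t ≡ 2 (mod 19), and since 3⁻¹ ≡ 13 (mod 19), t ≡ 7. Hence n ≡ 19690 + 44368·7 = 330266 (mod 842992).
From n ≡ 330266 (mod 842992) write n = 330266 + 842992t. Substituting into n ≡ 2 (mod 31) gives 842992t ≡ 10 (mod 31), and since 9⁻¹ ≡ 7 (mod 31), t ≡ 8. Hence n ≡ 330266 + 842992·8 = 7074202 (mod 26132752).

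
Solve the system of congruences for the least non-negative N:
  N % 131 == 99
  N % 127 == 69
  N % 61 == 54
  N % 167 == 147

The moduli are pairwise coprime; M = 131·127·61·167 = 169481119.
M/131 = 1293749; 1293749 ≡ 124 (mod 131); 124·56 ≡ 1, so inverse 56.
M/127 = 1334497; 1334497 ≡ 108 (mod 127); 108·20 ≡ 1, so inverse 20.
M/61 = 2778379; 2778379 ≡ 12 (mod 61); 12·56 ≡ 1, so inverse 56.
M/167 = 1014857; 1014857 ≡ 165 (mod 167); 165·83 ≡ 1, so inverse 83.
N ≡ 99·1293749·56 + 69·1334497·20 + 54·2778379·56 + 147·1014857·83 = 29798238669.
29798238669 mod 169481119 = 139042844.

139042844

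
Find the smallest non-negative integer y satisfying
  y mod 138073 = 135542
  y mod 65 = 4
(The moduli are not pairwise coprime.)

687834

gcd(138073, 65) = 13 and 13 | (4 − 135542), so the pair is consistent; merging gives y ≡ 687834 (mod 690365), where 690365 = lcm(138073, 65).
The solution is unique modulo lcm(138073, 65) = 690365.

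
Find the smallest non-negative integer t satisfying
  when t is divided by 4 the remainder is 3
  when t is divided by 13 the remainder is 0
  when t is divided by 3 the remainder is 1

From t ≡ 3 (mod 4) write t = 3 + 4s. Substituting into t ≡ 0 (mod 13) gives 4s ≡ 10 (mod 13), and since 4⁻¹ ≡ 10 (mod 13), s ≡ 9. Hence t ≡ 3 + 4·9 = 39 (mod 52).
From t ≡ 39 (mod 52) write t = 39 + 52s. Substituting into t ≡ 1 (mod 3) gives 52s ≡ 1 (mod 3), and since 1⁻¹ ≡ 1 (mod 3), s ≡ 1. Hence t ≡ 39 + 52·1 = 91 (mod 156).

91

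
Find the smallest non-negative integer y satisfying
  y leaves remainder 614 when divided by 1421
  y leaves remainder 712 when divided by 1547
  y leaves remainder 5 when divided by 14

gcd(1421, 1547) = 7 and 7 | (712 − 614), so the pair is consistent; merging gives y ≡ 173976 (mod 314041), where 314041 = lcm(1421, 1547).
gcd(314041, 14) = 7 and 7 | (5 − 173976), so the pair is consistent; merging gives y ≡ 488017 (mod 628082), where 628082 = lcm(314041, 14).
The solution is unique modulo lcm(1421, 1547, 14) = 628082.

488017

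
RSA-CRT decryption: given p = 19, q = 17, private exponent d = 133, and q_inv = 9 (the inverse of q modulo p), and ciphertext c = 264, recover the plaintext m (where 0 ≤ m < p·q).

d_p = d mod (p−1) = 133 mod 18 = 7; d_q = d mod (q−1) = 5.
m₁ = c^(d_p) mod p: c ≡ 17 (mod 19), and 17^7 mod 19 = 5.
m₂ = c^(d_q) mod q: c ≡ 9 (mod 17), and 9^5 mod 17 = 8.
h = q_inv·(m₁ − m₂) mod p = 9·(5 − 8) mod 19 = 11.
m = m₂ + h·q = 8 + 11·17 = 195.

195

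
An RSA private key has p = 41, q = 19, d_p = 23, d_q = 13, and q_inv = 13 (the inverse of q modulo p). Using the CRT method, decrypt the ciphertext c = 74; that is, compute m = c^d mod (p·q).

m₁ = c^(d_p) mod p: c ≡ 33 (mod 41), and 33^23 mod 41 = 21.
m₂ = c^(d_q) mod q: c ≡ 17 (mod 19), and 17^13 mod 19 = 16.
h = q_inv·(m₁ − m₂) mod p = 13·(21 − 16) mod 41 = 24.
m = m₂ + h·q = 16 + 24·19 = 472.

472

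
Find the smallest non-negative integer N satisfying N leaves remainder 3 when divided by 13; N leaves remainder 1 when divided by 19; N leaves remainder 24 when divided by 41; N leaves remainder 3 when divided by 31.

64886

From N ≡ 3 (mod 13) write N = 3 + 13t. Substituting into N ≡ 1 (mod 19) gives 13t ≡ 17 (mod 19), and since 13⁻¹ ≡ 3 (mod 19), t ≡ 13. Hence N ≡ 3 + 13·13 = 172 (mod 247).
From N ≡ 172 (mod 247) write N = 172 + 247t. Substituting into N ≡ 24 (mod 41) gives 247t ≡ 16 (mod 41), and since 1⁻¹ ≡ 1 (mod 41), t ≡ 16. Hence N ≡ 172 + 247·16 = 4124 (mod 10127).
From N ≡ 4124 (mod 10127) write N = 4124 + 10127t. Substituting into N ≡ 3 (mod 31) gives 10127t ≡ 2 (mod 31), and since 21⁻¹ ≡ 3 (mod 31), t ≡ 6. Hence N ≡ 4124 + 10127·6 = 64886 (mod 313937).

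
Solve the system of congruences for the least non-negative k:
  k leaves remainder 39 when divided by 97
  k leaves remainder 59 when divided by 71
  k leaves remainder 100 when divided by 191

423929

From k ≡ 39 (mod 97) write k = 39 + 97t. Substituting into k ≡ 59 (mod 71) gives 97t ≡ 20 (mod 71), and since 26⁻¹ ≡ 41 (mod 71), t ≡ 39. Hence k ≡ 39 + 97·39 = 3822 (mod 6887).
From k ≡ 3822 (mod 6887) write k = 3822 + 6887t. Substituting into k ≡ 100 (mod 191) gives 6887t ≡ 98 (mod 191), and since 11⁻¹ ≡ 139 (mod 191), t ≡ 61. Hence k ≡ 3822 + 6887·61 = 423929 (mod 1315417).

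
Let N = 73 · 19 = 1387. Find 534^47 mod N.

1193

Mod 73: 534 ≡ 23; 23^47 ≡ 25 (mod 73).
Mod 19: 534 ≡ 2; by Fermat, exponent reduces to 47 mod 18 = 11; 2^11 ≡ 15 (mod 19).
Combine by CRT: x ≡ 25 (mod 73), x ≡ 15 (mod 19) ⇒ x ≡ 1193 (mod 1387).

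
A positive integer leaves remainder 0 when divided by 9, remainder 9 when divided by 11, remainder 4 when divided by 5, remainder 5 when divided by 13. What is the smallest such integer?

The moduli are pairwise coprime; N = 9·11·5·13 = 6435.
N/9 = 715; 715 ≡ 4 (mod 9); 4·7 ≡ 1, so inverse 7.
N/11 = 585; 585 ≡ 2 (mod 11); 2·6 ≡ 1, so inverse 6.
N/5 = 1287; 1287 ≡ 2 (mod 5); 2·3 ≡ 1, so inverse 3.
N/13 = 495; 495 ≡ 1 (mod 13), inverse 1.
x ≡ 0·715·7 + 9·585·6 + 4·1287·3 + 5·495·1 = 49509.
49509 mod 6435 = 4464.

4464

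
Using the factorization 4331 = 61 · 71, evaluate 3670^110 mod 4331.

Mod 61: 3670 ≡ 10; by Fermat, exponent reduces to 110 mod 60 = 50; 10^50 ≡ 48 (mod 61).
Mod 71: 3670 ≡ 49; by Fermat, exponent reduces to 110 mod 70 = 40; 49^40 ≡ 45 (mod 71).
Combine by CRT: x ≡ 48 (mod 61), x ≡ 45 (mod 71) ⇒ x ≡ 3098 (mod 4331).

3098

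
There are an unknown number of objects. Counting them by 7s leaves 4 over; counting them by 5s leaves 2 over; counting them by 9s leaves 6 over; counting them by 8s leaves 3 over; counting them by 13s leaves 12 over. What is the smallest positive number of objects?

5667

Combine the congruences pairwise.
From N ≡ 4 (mod 7) write N = 4 + 7t. Substituting into N ≡ 2 (mod 5) gives 7t ≡ 3 (mod 5), and since 2⁻¹ ≡ 3 (mod 5), t ≡ 4. Hence N ≡ 4 + 7·4 = 32 (mod 35).
From N ≡ 32 (mod 35) write N = 32 + 35t. Substituting into N ≡ 6 (mod 9) gives 35t ≡ 1 (mod 9), and since 8⁻¹ ≡ 8 (mod 9), t ≡ 8. Hence N ≡ 32 + 35·8 = 312 (mod 315).
From N ≡ 312 (mod 315) write N = 312 + 315t. Substituting into N ≡ 3 (mod 8) gives 315t ≡ 3 (mod 8), and since 3⁻¹ ≡ 3 (mod 8), t ≡ 1. Hence N ≡ 312 + 315·1 = 627 (mod 2520).
From N ≡ 627 (mod 2520) write N = 627 + 2520t. Substituting into N ≡ 12 (mod 13) gives 2520t ≡ 9 (mod 13), and since 11⁻¹ ≡ 6 (mod 13), t ≡ 2. Hence N ≡ 627 + 2520·2 = 5667 (mod 32760).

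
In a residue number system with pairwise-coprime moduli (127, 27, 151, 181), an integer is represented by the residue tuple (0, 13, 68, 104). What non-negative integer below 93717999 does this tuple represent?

25751155

From x ≡ 0 (mod 127) write x = 0 + 127t. Substituting into x ≡ 13 (mod 27) gives 127t ≡ 13 (mod 27), and since 19⁻¹ ≡ 10 (mod 27), t ≡ 22. Hence x ≡ 0 + 127·22 = 2794 (mod 3429).
From x ≡ 2794 (mod 3429) write x = 2794 + 3429t. Substituting into x ≡ 68 (mod 151) gives 3429t ≡ 143 (mod 151), and since 107⁻¹ ≡ 24 (mod 151), t ≡ 110. Hence x ≡ 2794 + 3429·110 = 379984 (mod 517779).
From x ≡ 379984 (mod 517779) write x = 379984 + 517779t. Substituting into x ≡ 104 (mod 181) gives 517779t ≡ 39 (mod 181), and since 119⁻¹ ≡ 108 (mod 181), t ≡ 49. Hence x ≡ 379984 + 517779·49 = 25751155 (mod 93717999).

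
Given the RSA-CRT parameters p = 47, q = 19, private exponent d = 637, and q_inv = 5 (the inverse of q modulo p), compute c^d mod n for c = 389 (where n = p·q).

840

d_p = d mod (p−1) = 637 mod 46 = 39; d_q = d mod (q−1) = 7.
m₁ = c^(d_p) mod p: c ≡ 13 (mod 47), and 13^39 mod 47 = 41.
m₂ = c^(d_q) mod q: c ≡ 9 (mod 19), and 9^7 mod 19 = 4.
h = q_inv·(m₁ − m₂) mod p = 5·(41 − 4) mod 47 = 44.
m = m₂ + h·q = 4 + 44·19 = 840.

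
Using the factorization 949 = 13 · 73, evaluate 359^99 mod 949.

265

Mod 13: 359 ≡ 8; by Fermat, exponent reduces to 99 mod 12 = 3; 8^3 ≡ 5 (mod 13).
Mod 73: 359 ≡ 67; by Fermat, exponent reduces to 99 mod 72 = 27; 67^27 ≡ 46 (mod 73).
Combine by CRT: x ≡ 5 (mod 13), x ≡ 46 (mod 73) ⇒ x ≡ 265 (mod 949).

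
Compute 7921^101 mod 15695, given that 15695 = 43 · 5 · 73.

14436

Mod 43: 7921 ≡ 9; by Fermat, exponent reduces to 101 mod 42 = 17; 9^17 ≡ 31 (mod 43).
Mod 5: 7921 ≡ 1; by Fermat, exponent reduces to 101 mod 4 = 1; 1^1 ≡ 1 (mod 5).
Mod 73: 7921 ≡ 37; by Fermat, exponent reduces to 101 mod 72 = 29; 37^29 ≡ 55 (mod 73).
Combine by CRT: x ≡ 31 (mod 43), x ≡ 1 (mod 5), x ≡ 55 (mod 73) ⇒ x ≡ 14436 (mod 15695).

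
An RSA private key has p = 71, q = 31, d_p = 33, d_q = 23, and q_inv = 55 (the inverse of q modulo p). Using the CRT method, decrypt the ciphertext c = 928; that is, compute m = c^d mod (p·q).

m₁ = c^(d_p) mod p: c ≡ 5 (mod 71), and 5^33 mod 71 = 54.
m₂ = c^(d_q) mod q: c ≡ 29 (mod 31), and 29^23 mod 31 = 23.
h = q_inv·(m₁ − m₂) mod p = 55·(54 − 23) mod 71 = 1.
m = m₂ + h·q = 23 + 1·31 = 54.

54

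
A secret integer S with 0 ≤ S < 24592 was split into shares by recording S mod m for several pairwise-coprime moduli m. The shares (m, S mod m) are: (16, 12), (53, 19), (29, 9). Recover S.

Combine the congruences pairwise.
From S ≡ 12 (mod 16) write S = 12 + 16t. Substituting into S ≡ 19 (mod 53) gives 16t ≡ 7 (mod 53), and since 16⁻¹ ≡ 10 (mod 53), t ≡ 17. Hence S ≡ 12 + 16·17 = 284 (mod 848).
From S ≡ 284 (mod 848) write S = 284 + 848t. Substituting into S ≡ 9 (mod 29) gives 848t ≡ 15 (mod 29), and since 7⁻¹ ≡ 25 (mod 29), t ≡ 27. Hence S ≡ 284 + 848·27 = 23180 (mod 24592).

23180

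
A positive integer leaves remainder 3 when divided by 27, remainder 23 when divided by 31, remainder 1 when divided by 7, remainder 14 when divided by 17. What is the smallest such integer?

23304

From N ≡ 3 (mod 27) write N = 3 + 27t. Substituting into N ≡ 23 (mod 31) gives 27t ≡ 20 (mod 31), and since 27⁻¹ ≡ 23 (mod 31), t ≡ 26. Hence N ≡ 3 + 27·26 = 705 (mod 837).
From N ≡ 705 (mod 837) write N = 705 + 837t. Substituting into N ≡ 1 (mod 7) gives 837t ≡ 3 (mod 7), and since 4⁻¹ ≡ 2 (mod 7), t ≡ 6. Hence N ≡ 705 + 837·6 = 5727 (mod 5859).
From N ≡ 5727 (mod 5859) write N = 5727 + 5859t. Substituting into N ≡ 14 (mod 17) gives 5859t ≡ 16 (mod 17), and since 11⁻¹ ≡ 14 (mod 17), t ≡ 3. Hence N ≡ 5727 + 5859·3 = 23304 (mod 99603).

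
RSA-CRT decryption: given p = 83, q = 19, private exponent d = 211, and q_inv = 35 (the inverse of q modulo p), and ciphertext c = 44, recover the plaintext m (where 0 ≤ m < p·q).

d_p = d mod (p−1) = 211 mod 82 = 47; d_q = d mod (q−1) = 13.
m₁ = c^(d_p) mod p: c ≡ 44 (mod 83), and 44^47 mod 83 = 12.
m₂ = c^(d_q) mod q: c ≡ 6 (mod 19), and 6^13 mod 19 = 4.
h = q_inv·(m₁ − m₂) mod p = 35·(12 − 4) mod 83 = 31.
m = m₂ + h·q = 4 + 31·19 = 593.

593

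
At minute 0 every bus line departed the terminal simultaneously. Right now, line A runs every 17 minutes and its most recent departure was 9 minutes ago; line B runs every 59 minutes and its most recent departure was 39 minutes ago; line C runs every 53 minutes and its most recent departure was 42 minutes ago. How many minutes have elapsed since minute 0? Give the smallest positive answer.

From t ≡ 9 (mod 17) write t = 9 + 17s. Substituting into t ≡ 39 (mod 59) gives 17s ≡ 30 (mod 59), and since 17⁻¹ ≡ 7 (mod 59), s ≡ 33. Hence t ≡ 9 + 17·33 = 570 (mod 1003).
From t ≡ 570 (mod 1003) write t = 570 + 1003s. Substituting into t ≡ 42 (mod 53) gives 1003s ≡ 2 (mod 53), and since 49⁻¹ ≡ 13 (mod 53), s ≡ 26. Hence t ≡ 570 + 1003·26 = 26648 (mod 53159).

26648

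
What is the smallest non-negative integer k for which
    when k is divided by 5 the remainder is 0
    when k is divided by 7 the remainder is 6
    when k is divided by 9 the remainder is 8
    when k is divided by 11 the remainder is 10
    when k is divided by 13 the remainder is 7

The moduli are pairwise coprime; N = 5·7·9·11·13 = 45045.
N/5 = 9009; 9009 ≡ 4 (mod 5); 4·4 ≡ 1, so inverse 4.
N/7 = 6435; 6435 ≡ 2 (mod 7); 2·4 ≡ 1, so inverse 4.
N/9 = 5005; 5005 ≡ 1 (mod 9), inverse 1.
N/11 = 4095; 4095 ≡ 3 (mod 11); 3·4 ≡ 1, so inverse 4.
N/13 = 3465; 3465 ≡ 7 (mod 13); 7·2 ≡ 1, so inverse 2.
k ≡ 0·9009·4 + 6·6435·4 + 8·5005·1 + 10·4095·4 + 7·3465·2 = 406790.
406790 mod 45045 = 1385.

1385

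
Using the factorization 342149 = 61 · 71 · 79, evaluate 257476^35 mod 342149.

Mod 61: 257476 ≡ 56; 56^35 ≡ 47 (mod 61).
Mod 71: 257476 ≡ 30; 30^35 ≡ 1 (mod 71).
Mod 79: 257476 ≡ 15; 15^35 ≡ 17 (mod 79).
Combine by CRT: x ≡ 47 (mod 61), x ≡ 1 (mod 71), x ≡ 17 (mod 79) ⇒ x ≡ 218610 (mod 342149).

218610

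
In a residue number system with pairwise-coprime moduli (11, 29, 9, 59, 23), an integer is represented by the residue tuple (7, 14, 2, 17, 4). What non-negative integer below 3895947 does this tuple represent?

The moduli are pairwise coprime; N = 11·29·9·59·23 = 3895947.
N/11 = 354177; 354177 ≡ 10 (mod 11); 10·10 ≡ 1, so inverse 10.
N/29 = 134343; 134343 ≡ 15 (mod 29); 15·2 ≡ 1, so inverse 2.
N/9 = 432883; 432883 ≡ 1 (mod 9), inverse 1.
N/59 = 66033; 66033 ≡ 12 (mod 59); 12·5 ≡ 1, so inverse 5.
N/23 = 169389; 169389 ≡ 17 (mod 23); 17·19 ≡ 1, so inverse 19.
x ≡ 7·354177·10 + 14·134343·2 + 2·432883·1 + 17·66033·5 + 4·169389·19 = 47906129.
47906129 mod 3895947 = 1154765.

1154765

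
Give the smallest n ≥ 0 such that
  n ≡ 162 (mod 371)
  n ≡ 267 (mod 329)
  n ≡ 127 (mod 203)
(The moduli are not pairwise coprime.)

Combine the congruences pairwise.
gcd(371, 329) = 7 and 7 | (267 − 162), so the pair is consistent; merging gives n ≡ 9808 (mod 17437), where 17437 = lcm(371, 329).
gcd(17437, 203) = 7 and 7 | (127 − 9808), so the pair is consistent; merging gives n ≡ 463170 (mod 505673), where 505673 = lcm(17437, 203).
The solution is unique modulo lcm(371, 329, 203) = 505673.

463170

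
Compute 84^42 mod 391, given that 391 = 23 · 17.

Mod 23: 84 ≡ 15; by Fermat, exponent reduces to 42 mod 22 = 20; 15^20 ≡ 9 (mod 23).
Mod 17: 84 ≡ 16; by Fermat, exponent reduces to 42 mod 16 = 10; 16^10 ≡ 1 (mod 17).
Combine by CRT: x ≡ 9 (mod 23), x ≡ 1 (mod 17) ⇒ x ≡ 239 (mod 391).

239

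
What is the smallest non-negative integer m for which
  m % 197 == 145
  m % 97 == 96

Combine the congruences pairwise.
From m ≡ 145 (mod 197) write m = 145 + 197t. Substituting into m ≡ 96 (mod 97) gives 197t ≡ 48 (mod 97), and since 3⁻¹ ≡ 65 (mod 97), t ≡ 16. Hence m ≡ 145 + 197·16 = 3297 (mod 19109).

3297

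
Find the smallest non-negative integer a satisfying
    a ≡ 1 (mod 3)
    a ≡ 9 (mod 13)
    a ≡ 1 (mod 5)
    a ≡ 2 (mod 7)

The moduli are pairwise coprime; N = 3·13·5·7 = 1365.
N/3 = 455; 455 ≡ 2 (mod 3); 2·2 ≡ 1, so inverse 2.
N/13 = 105; 105 ≡ 1 (mod 13), inverse 1.
N/5 = 273; 273 ≡ 3 (mod 5); 3·2 ≡ 1, so inverse 2.
N/7 = 195; 195 ≡ 6 (mod 7); 6·6 ≡ 1, so inverse 6.
a ≡ 1·455·2 + 9·105·1 + 1·273·2 + 2·195·6 = 4741.
4741 mod 1365 = 646.

646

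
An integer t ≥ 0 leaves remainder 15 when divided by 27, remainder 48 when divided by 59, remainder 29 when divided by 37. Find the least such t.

47130

From t ≡ 15 (mod 27) write t = 15 + 27s. Substituting into t ≡ 48 (mod 59) gives 27s ≡ 33 (mod 59), and since 27⁻¹ ≡ 35 (mod 59), s ≡ 34. Hence t ≡ 15 + 27·34 = 933 (mod 1593).
From t ≡ 933 (mod 1593) write t = 933 + 1593s. Substituting into t ≡ 29 (mod 37) gives 1593s ≡ 21 (mod 37), and since 2⁻¹ ≡ 19 (mod 37), s ≡ 29. Hence t ≡ 933 + 1593·29 = 47130 (mod 58941).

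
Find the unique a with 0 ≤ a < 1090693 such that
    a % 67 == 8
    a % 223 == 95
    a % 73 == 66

1044404

The moduli are pairwise coprime; N = 67·223·73 = 1090693.
N/67 = 16279; 16279 ≡ 65 (mod 67); 65·33 ≡ 1, so inverse 33.
N/223 = 4891; 4891 ≡ 208 (mod 223); 208·104 ≡ 1, so inverse 104.
N/73 = 14941; 14941 ≡ 49 (mod 73); 49·3 ≡ 1, so inverse 3.
a ≡ 8·16279·33 + 95·4891·104 + 66·14941·3 = 55579054.
55579054 mod 1090693 = 1044404.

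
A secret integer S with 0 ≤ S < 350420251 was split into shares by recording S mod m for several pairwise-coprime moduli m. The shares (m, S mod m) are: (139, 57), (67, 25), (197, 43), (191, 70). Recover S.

From S ≡ 57 (mod 139) write S = 57 + 139t. Substituting into S ≡ 25 (mod 67) gives 139t ≡ 35 (mod 67), and since 5⁻¹ ≡ 27 (mod 67), t ≡ 7. Hence S ≡ 57 + 139·7 = 1030 (mod 9313).
From S ≡ 1030 (mod 9313) write S = 1030 + 9313t. Substituting into S ≡ 43 (mod 197) gives 9313t ≡ 195 (mod 197), and since 54⁻¹ ≡ 135 (mod 197), t ≡ 124. Hence S ≡ 1030 + 9313·124 = 1155842 (mod 1834661).
From S ≡ 1155842 (mod 1834661) write S = 1155842 + 1834661t. Substituting into S ≡ 70 (mod 191) gives 1834661t ≡ 160 (mod 191), and since 106⁻¹ ≡ 182 (mod 191), t ≡ 88. Hence S ≡ 1155842 + 1834661·88 = 162606010 (mod 350420251).

162606010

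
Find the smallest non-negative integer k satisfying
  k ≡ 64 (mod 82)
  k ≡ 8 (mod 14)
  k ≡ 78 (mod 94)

22450

Combine the congruences pairwise.
gcd(82, 14) = 2 and 2 | (8 − 64), so the pair is consistent; merging gives k ≡ 64 (mod 574), where 574 = lcm(82, 14).
gcd(574, 94) = 2 and 2 | (78 − 64), so the pair is consistent; merging gives k ≡ 22450 (mod 26978), where 26978 = lcm(574, 94).
The solution is unique modulo lcm(82, 14, 94) = 26978.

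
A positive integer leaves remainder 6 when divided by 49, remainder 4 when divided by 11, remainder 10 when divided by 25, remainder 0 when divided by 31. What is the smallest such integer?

389360

The moduli are pairwise coprime; N = 49·11·25·31 = 417725.
N/49 = 8525; 8525 ≡ 48 (mod 49); 48·48 ≡ 1, so inverse 48.
N/11 = 37975; 37975 ≡ 3 (mod 11); 3·4 ≡ 1, so inverse 4.
N/25 = 16709; 16709 ≡ 9 (mod 25); 9·14 ≡ 1, so inverse 14.
N/31 = 13475; 13475 ≡ 21 (mod 31); 21·3 ≡ 1, so inverse 3.
x ≡ 6·8525·48 + 4·37975·4 + 10·16709·14 + 0·13475·3 = 5402060.
5402060 mod 417725 = 389360.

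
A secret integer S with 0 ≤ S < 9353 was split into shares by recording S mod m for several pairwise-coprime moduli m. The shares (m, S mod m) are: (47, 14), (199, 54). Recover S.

4432

From S ≡ 14 (mod 47) write S = 14 + 47t. Substituting into S ≡ 54 (mod 199) gives 47t ≡ 40 (mod 199), and since 47⁻¹ ≡ 72 (mod 199), t ≡ 94. Hence S ≡ 14 + 47·94 = 4432 (mod 9353).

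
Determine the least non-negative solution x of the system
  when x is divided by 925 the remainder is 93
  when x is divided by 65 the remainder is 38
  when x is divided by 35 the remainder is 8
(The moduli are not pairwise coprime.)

gcd(925, 65) = 5 and 5 | (38 − 93), so the pair is consistent; merging gives x ≡ 4718 (mod 12025), where 12025 = lcm(925, 65).
gcd(12025, 35) = 5 and 5 | (8 − 4718), so the pair is consistent; merging gives x ≡ 76868 (mod 84175), where 84175 = lcm(12025, 35).
The solution is unique modulo lcm(925, 65, 35) = 84175.

76868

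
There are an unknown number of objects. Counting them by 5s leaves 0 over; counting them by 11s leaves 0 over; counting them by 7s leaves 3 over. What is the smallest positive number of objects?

220

Combine the congruences pairwise.
From N ≡ 0 (mod 5) write N = 0 + 5t. Substituting into N ≡ 0 (mod 11) gives 5t ≡ 0 (mod 11), and since 5⁻¹ ≡ 9 (mod 11), t ≡ 0. Hence N ≡ 0 + 5·0 = 0 (mod 55).
From N ≡ 0 (mod 55) write N = 0 + 55t. Substituting into N ≡ 3 (mod 7) gives 55t ≡ 3 (mod 7), and since 6⁻¹ ≡ 6 (mod 7), t ≡ 4. Hence N ≡ 0 + 55·4 = 220 (mod 385).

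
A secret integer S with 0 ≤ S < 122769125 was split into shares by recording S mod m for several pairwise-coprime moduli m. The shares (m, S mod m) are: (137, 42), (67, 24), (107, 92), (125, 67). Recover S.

The moduli are pairwise coprime; N = 137·67·107·125 = 122769125.
N/137 = 896125; 896125 ≡ 8 (mod 137); 8·120 ≡ 1, so inverse 120.
N/67 = 1832375; 1832375 ≡ 59 (mod 67); 59·25 ≡ 1, so inverse 25.
N/107 = 1147375; 1147375 ≡ 14 (mod 107); 14·23 ≡ 1, so inverse 23.
N/125 = 982153; 982153 ≡ 28 (mod 125); 28·67 ≡ 1, so inverse 67.
S ≡ 42·896125·120 + 24·1832375·25 + 92·1147375·23 + 67·982153·67 = 12452625317.
12452625317 mod 122769125 = 52943692.

52943692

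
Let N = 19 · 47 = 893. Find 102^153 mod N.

Mod 19: 102 ≡ 7; by Fermat, exponent reduces to 153 mod 18 = 9; 7^9 ≡ 1 (mod 19).
Mod 47: 102 ≡ 8; by Fermat, exponent reduces to 153 mod 46 = 15; 8^15 ≡ 24 (mod 47).
Combine by CRT: x ≡ 1 (mod 19), x ≡ 24 (mod 47) ⇒ x ≡ 400 (mod 893).

400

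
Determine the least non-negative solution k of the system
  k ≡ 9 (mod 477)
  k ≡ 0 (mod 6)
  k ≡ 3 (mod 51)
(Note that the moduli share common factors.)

gcd(477, 6) = 3 and 3 | (0 − 9), so the pair is consistent; merging gives k ≡ 486 (mod 954), where 954 = lcm(477, 6).
gcd(954, 51) = 3 and 3 | (3 − 486), so the pair is consistent; merging gives k ≡ 5256 (mod 16218), where 16218 = lcm(954, 51).
The solution is unique modulo lcm(477, 6, 51) = 16218.

5256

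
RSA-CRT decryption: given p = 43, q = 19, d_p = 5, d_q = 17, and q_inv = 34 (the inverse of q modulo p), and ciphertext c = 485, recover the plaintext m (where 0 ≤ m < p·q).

249

m₁ = c^(d_p) mod p: c ≡ 12 (mod 43), and 12^5 mod 43 = 34.
m₂ = c^(d_q) mod q: c ≡ 10 (mod 19), and 10^17 mod 19 = 2.
h = q_inv·(m₁ − m₂) mod p = 34·(34 − 2) mod 43 = 13.
m = m₂ + h·q = 2 + 13·19 = 249.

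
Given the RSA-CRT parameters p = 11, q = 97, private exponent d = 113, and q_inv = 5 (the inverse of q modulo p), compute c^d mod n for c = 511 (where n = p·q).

d_p = d mod (p−1) = 113 mod 10 = 3; d_q = d mod (q−1) = 17.
m₁ = c^(d_p) mod p: c ≡ 5 (mod 11), and 5^3 mod 11 = 4.
m₂ = c^(d_q) mod q: c ≡ 26 (mod 97), and 26^17 mod 97 = 60.
h = q_inv·(m₁ − m₂) mod p = 5·(4 − 60) mod 11 = 6.
m = m₂ + h·q = 60 + 6·97 = 642.

642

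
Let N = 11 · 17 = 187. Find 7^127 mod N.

39

Mod 11: 7 ≡ 7; by Fermat, exponent reduces to 127 mod 10 = 7; 7^7 ≡ 6 (mod 11).
Mod 17: 7 ≡ 7; by Fermat, exponent reduces to 127 mod 16 = 15; 7^15 ≡ 5 (mod 17).
Combine by CRT: x ≡ 6 (mod 11), x ≡ 5 (mod 17) ⇒ x ≡ 39 (mod 187).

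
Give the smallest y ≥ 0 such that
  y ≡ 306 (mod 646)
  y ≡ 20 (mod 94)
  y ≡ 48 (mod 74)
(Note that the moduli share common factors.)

708968

gcd(646, 94) = 2 and 2 | (20 − 306), so the pair is consistent; merging gives y ≡ 10642 (mod 30362), where 30362 = lcm(646, 94).
gcd(30362, 74) = 2 and 2 | (48 − 10642), so the pair is consistent; merging gives y ≡ 708968 (mod 1123394), where 1123394 = lcm(30362, 74).
The solution is unique modulo lcm(646, 94, 74) = 1123394.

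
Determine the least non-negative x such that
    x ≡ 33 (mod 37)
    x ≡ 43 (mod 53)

255

From x ≡ 33 (mod 37) write x = 33 + 37t. Substituting into x ≡ 43 (mod 53) gives 37t ≡ 10 (mod 53), and since 37⁻¹ ≡ 43 (mod 53), t ≡ 6. Hence x ≡ 33 + 37·6 = 255 (mod 1961).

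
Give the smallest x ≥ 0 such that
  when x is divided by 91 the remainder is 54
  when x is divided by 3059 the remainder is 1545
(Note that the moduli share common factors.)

4604

Combine the congruences pairwise.
gcd(91, 3059) = 7 and 7 | (1545 − 54), so the pair is consistent; merging gives x ≡ 4604 (mod 39767), where 39767 = lcm(91, 3059).
The solution is unique modulo lcm(91, 3059) = 39767.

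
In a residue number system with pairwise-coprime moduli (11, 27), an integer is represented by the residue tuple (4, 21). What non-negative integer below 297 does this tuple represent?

From x ≡ 4 (mod 11) write x = 4 + 11t. Substituting into x ≡ 21 (mod 27) gives 11t ≡ 17 (mod 27), and since 11⁻¹ ≡ 5 (mod 27), t ≡ 4. Hence x ≡ 4 + 11·4 = 48 (mod 297).

48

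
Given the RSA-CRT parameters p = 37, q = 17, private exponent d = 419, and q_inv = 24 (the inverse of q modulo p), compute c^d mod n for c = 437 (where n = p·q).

d_p = d mod (p−1) = 419 mod 36 = 23; d_q = d mod (q−1) = 3.
m₁ = c^(d_p) mod p: c ≡ 30 (mod 37), and 30^23 mod 37 = 28.
m₂ = c^(d_q) mod q: c ≡ 12 (mod 17), and 12^3 mod 17 = 11.
h = q_inv·(m₁ − m₂) mod p = 24·(28 − 11) mod 37 = 1.
m = m₂ + h·q = 11 + 1·17 = 28.

28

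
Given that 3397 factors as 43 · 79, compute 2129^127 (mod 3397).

Mod 43: 2129 ≡ 22; by Fermat, exponent reduces to 127 mod 42 = 1; 22^1 ≡ 22 (mod 43).
Mod 79: 2129 ≡ 75; by Fermat, exponent reduces to 127 mod 78 = 49; 75^49 ≡ 70 (mod 79).
Combine by CRT: x ≡ 22 (mod 43), x ≡ 70 (mod 79) ⇒ x ≡ 1097 (mod 3397).

1097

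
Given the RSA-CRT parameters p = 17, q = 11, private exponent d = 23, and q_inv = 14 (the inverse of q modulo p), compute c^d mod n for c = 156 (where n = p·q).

96

d_p = d mod (p−1) = 23 mod 16 = 7; d_q = d mod (q−1) = 3.
m₁ = c^(d_p) mod p: c ≡ 3 (mod 17), and 3^7 mod 17 = 11.
m₂ = c^(d_q) mod q: c ≡ 2 (mod 11), and 2^3 mod 11 = 8.
h = q_inv·(m₁ − m₂) mod p = 14·(11 − 8) mod 17 = 8.
m = m₂ + h·q = 8 + 8·11 = 96.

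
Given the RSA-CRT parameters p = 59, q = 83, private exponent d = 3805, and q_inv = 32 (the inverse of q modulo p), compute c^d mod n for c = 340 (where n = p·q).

d_p = d mod (p−1) = 3805 mod 58 = 35; d_q = d mod (q−1) = 33.
m₁ = c^(d_p) mod p: c ≡ 45 (mod 59), and 45^35 mod 59 = 15.
m₂ = c^(d_q) mod q: c ≡ 8 (mod 83), and 8^33 mod 83 = 15.
h = q_inv·(m₁ − m₂) mod p = 32·(15 − 15) mod 59 = 0.
m = m₂ + h·q = 15 + 0·83 = 15.

15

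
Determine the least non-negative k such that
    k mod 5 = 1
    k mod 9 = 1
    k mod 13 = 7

46

From k ≡ 1 (mod 5) write k = 1 + 5t. Substituting into k ≡ 1 (mod 9) gives 5t ≡ 0 (mod 9), and since 5⁻¹ ≡ 2 (mod 9), t ≡ 0. Hence k ≡ 1 + 5·0 = 1 (mod 45).
From k ≡ 1 (mod 45) write k = 1 + 45t. Substituting into k ≡ 7 (mod 13) gives 45t ≡ 6 (mod 13), and since 6⁻¹ ≡ 11 (mod 13), t ≡ 1. Hence k ≡ 1 + 45·1 = 46 (mod 585).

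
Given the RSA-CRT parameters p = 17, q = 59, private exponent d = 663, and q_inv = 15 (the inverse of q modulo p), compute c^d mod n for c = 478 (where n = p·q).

502

d_p = d mod (p−1) = 663 mod 16 = 7; d_q = d mod (q−1) = 25.
m₁ = c^(d_p) mod p: c ≡ 2 (mod 17), and 2^7 mod 17 = 9.
m₂ = c^(d_q) mod q: c ≡ 6 (mod 59), and 6^25 mod 59 = 30.
h = q_inv·(m₁ − m₂) mod p = 15·(9 − 30) mod 17 = 8.
m = m₂ + h·q = 30 + 8·59 = 502.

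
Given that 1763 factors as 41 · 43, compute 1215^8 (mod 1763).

Mod 41: 1215 ≡ 26; 26^8 ≡ 18 (mod 41).
Mod 43: 1215 ≡ 11; 11^8 ≡ 11 (mod 43).
Combine by CRT: x ≡ 18 (mod 41), x ≡ 11 (mod 43) ⇒ x ≡ 1043 (mod 1763).

1043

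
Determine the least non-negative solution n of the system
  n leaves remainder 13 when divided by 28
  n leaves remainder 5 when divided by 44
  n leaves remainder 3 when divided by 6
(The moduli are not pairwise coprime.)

489

Combine the congruences pairwise.
gcd(28, 44) = 4 and 4 | (5 − 13), so the pair is consistent; merging gives n ≡ 181 (mod 308), where 308 = lcm(28, 44).
gcd(308, 6) = 2 and 2 | (3 − 181), so the pair is consistent; merging gives n ≡ 489 (mod 924), where 924 = lcm(308, 6).
The solution is unique modulo lcm(28, 44, 6) = 924.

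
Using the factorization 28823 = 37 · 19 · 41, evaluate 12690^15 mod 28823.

4624

Mod 37: 12690 ≡ 36; 36^15 ≡ 36 (mod 37).
Mod 19: 12690 ≡ 17; 17^15 ≡ 7 (mod 19).
Mod 41: 12690 ≡ 21; 21^15 ≡ 32 (mod 41).
Combine by CRT: x ≡ 36 (mod 37), x ≡ 7 (mod 19), x ≡ 32 (mod 41) ⇒ x ≡ 4624 (mod 28823).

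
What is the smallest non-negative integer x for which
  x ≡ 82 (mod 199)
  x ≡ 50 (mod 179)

14012

From x ≡ 82 (mod 199) write x = 82 + 199t. Substituting into x ≡ 50 (mod 179) gives 199t ≡ 147 (mod 179), and since 20⁻¹ ≡ 9 (mod 179), t ≡ 70. Hence x ≡ 82 + 199·70 = 14012 (mod 35621).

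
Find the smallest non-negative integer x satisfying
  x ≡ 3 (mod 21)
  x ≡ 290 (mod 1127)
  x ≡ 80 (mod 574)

103974

gcd(21, 1127) = 7 and 7 | (290 − 3), so the pair is consistent; merging gives x ≡ 2544 (mod 3381), where 3381 = lcm(21, 1127).
gcd(3381, 574) = 7 and 7 | (80 − 2544), so the pair is consistent; merging gives x ≡ 103974 (mod 277242), where 277242 = lcm(3381, 574).
The solution is unique modulo lcm(21, 1127, 574) = 277242.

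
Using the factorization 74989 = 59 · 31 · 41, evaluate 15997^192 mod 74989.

12556

Mod 59: 15997 ≡ 8; by Fermat, exponent reduces to 192 mod 58 = 18; 8^18 ≡ 48 (mod 59).
Mod 31: 15997 ≡ 1; by Fermat, exponent reduces to 192 mod 30 = 12; 1^12 ≡ 1 (mod 31).
Mod 41: 15997 ≡ 7; by Fermat, exponent reduces to 192 mod 40 = 32; 7^32 ≡ 10 (mod 41).
Combine by CRT: x ≡ 48 (mod 59), x ≡ 1 (mod 31), x ≡ 10 (mod 41) ⇒ x ≡ 12556 (mod 74989).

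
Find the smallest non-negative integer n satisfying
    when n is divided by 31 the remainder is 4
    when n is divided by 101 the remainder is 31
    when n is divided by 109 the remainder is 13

217686

The moduli are pairwise coprime; M = 31·101·109 = 341279.
M/31 = 11009; 11009 ≡ 4 (mod 31); 4·8 ≡ 1, so inverse 8.
M/101 = 3379; 3379 ≡ 46 (mod 101); 46·11 ≡ 1, so inverse 11.
M/109 = 3131; 3131 ≡ 79 (mod 109); 79·69 ≡ 1, so inverse 69.
n ≡ 4·11009·8 + 31·3379·11 + 13·3131·69 = 4313034.
4313034 mod 341279 = 217686.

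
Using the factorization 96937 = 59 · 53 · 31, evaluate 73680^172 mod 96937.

88874

Mod 59: 73680 ≡ 48; by Fermat, exponent reduces to 172 mod 58 = 56; 48^56 ≡ 20 (mod 59).
Mod 53: 73680 ≡ 10; by Fermat, exponent reduces to 172 mod 52 = 16; 10^16 ≡ 46 (mod 53).
Mod 31: 73680 ≡ 24; by Fermat, exponent reduces to 172 mod 30 = 22; 24^22 ≡ 28 (mod 31).
Combine by CRT: x ≡ 20 (mod 59), x ≡ 46 (mod 53), x ≡ 28 (mod 31) ⇒ x ≡ 88874 (mod 96937).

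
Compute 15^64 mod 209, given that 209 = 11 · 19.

80

Mod 11: 15 ≡ 4; by Fermat, exponent reduces to 64 mod 10 = 4; 4^4 ≡ 3 (mod 11).
Mod 19: 15 ≡ 15; by Fermat, exponent reduces to 64 mod 18 = 10; 15^10 ≡ 4 (mod 19).
Combine by CRT: x ≡ 3 (mod 11), x ≡ 4 (mod 19) ⇒ x ≡ 80 (mod 209).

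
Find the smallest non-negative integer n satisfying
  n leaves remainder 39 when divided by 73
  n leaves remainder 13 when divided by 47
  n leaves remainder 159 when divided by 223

From n ≡ 39 (mod 73) write n = 39 + 73t. Substituting into n ≡ 13 (mod 47) gives 73t ≡ 21 (mod 47), and since 26⁻¹ ≡ 38 (mod 47), t ≡ 46. Hence n ≡ 39 + 73·46 = 3397 (mod 3431).
From n ≡ 3397 (mod 3431) write n = 3397 + 3431t. Substituting into n ≡ 159 (mod 223) gives 3431t ≡ 107 (mod 223), and since 86⁻¹ ≡ 153 (mod 223), t ≡ 92. Hence n ≡ 3397 + 3431·92 = 319049 (mod 765113).

319049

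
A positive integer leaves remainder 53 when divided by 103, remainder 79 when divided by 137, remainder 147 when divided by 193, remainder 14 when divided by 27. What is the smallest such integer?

The moduli are pairwise coprime; N = 103·137·193·27 = 73532421.
N/103 = 713907; 713907 ≡ 14 (mod 103); 14·81 ≡ 1, so inverse 81.
N/137 = 536733; 536733 ≡ 104 (mod 137); 104·83 ≡ 1, so inverse 83.
N/193 = 380997; 380997 ≡ 15 (mod 193); 15·103 ≡ 1, so inverse 103.
N/27 = 2723423; 2723423 ≡ 14 (mod 27); 14·2 ≡ 1, so inverse 2.
m ≡ 53·713907·81 + 79·536733·83 + 147·380997·103 + 14·2723423·2 = 12429092453.
12429092453 mod 73532421 = 2113304.

2113304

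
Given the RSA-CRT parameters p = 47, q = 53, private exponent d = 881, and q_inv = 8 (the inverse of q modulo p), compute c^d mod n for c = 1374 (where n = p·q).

d_p = d mod (p−1) = 881 mod 46 = 7; d_q = d mod (q−1) = 49.
m₁ = c^(d_p) mod p: c ≡ 11 (mod 47), and 11^7 mod 47 = 31.
m₂ = c^(d_q) mod q: c ≡ 49 (mod 53), and 49^49 mod 53 = 24.
h = q_inv·(m₁ − m₂) mod p = 8·(31 − 24) mod 47 = 9.
m = m₂ + h·q = 24 + 9·53 = 501.

501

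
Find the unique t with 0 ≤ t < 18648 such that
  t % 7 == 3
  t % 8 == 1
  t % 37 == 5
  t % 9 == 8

11105

From t ≡ 3 (mod 7) write t = 3 + 7s. Substituting into t ≡ 1 (mod 8) gives 7s ≡ 6 (mod 8), and since 7⁻¹ ≡ 7 (mod 8), s ≡ 2. Hence t ≡ 3 + 7·2 = 17 (mod 56).
From t ≡ 17 (mod 56) write t = 17 + 56s. Substituting into t ≡ 5 (mod 37) gives 56s ≡ 25 (mod 37), and since 19⁻¹ ≡ 2 (mod 37), s ≡ 13. Hence t ≡ 17 + 56·13 = 745 (mod 2072).
From t ≡ 745 (mod 2072) write t = 745 + 2072s. Substituting into t ≡ 8 (mod 9) gives 2072s ≡ 1 (mod 9), and since 2⁻¹ ≡ 5 (mod 9), s ≡ 5. Hence t ≡ 745 + 2072·5 = 11105 (mod 18648).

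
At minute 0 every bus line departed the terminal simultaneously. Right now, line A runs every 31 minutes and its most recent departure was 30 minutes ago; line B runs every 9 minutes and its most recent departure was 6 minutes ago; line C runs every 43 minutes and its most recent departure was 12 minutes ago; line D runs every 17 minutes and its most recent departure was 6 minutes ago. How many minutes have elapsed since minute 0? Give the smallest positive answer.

74058

Combine the congruences pairwise.
From t ≡ 30 (mod 31) write t = 30 + 31s. Substituting into t ≡ 6 (mod 9) gives 31s ≡ 3 (mod 9), and since 4⁻¹ ≡ 7 (mod 9), s ≡ 3. Hence t ≡ 30 + 31·3 = 123 (mod 279).
From t ≡ 123 (mod 279) write t = 123 + 279s. Substituting into t ≡ 12 (mod 43) gives 279s ≡ 18 (mod 43), and since 21⁻¹ ≡ 41 (mod 43), s ≡ 7. Hence t ≡ 123 + 279·7 = 2076 (mod 11997).
From t ≡ 2076 (mod 11997) write t = 2076 + 11997s. Substituting into t ≡ 6 (mod 17) gives 11997s ≡ 4 (mod 17), and since 12⁻¹ ≡ 10 (mod 17), s ≡ 6. Hence t ≡ 2076 + 11997·6 = 74058 (mod 203949).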